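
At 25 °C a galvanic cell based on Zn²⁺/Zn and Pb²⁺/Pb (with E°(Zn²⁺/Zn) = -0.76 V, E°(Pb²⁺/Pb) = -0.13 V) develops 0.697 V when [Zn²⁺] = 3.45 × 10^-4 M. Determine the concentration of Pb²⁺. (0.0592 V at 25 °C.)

From the Nernst equation, log Q = n(E° − E)/0.0592 = 2(0.63 − 0.697)/0.0592 = -2.264, so Q = 0.00545.
With Q = [Zn²⁺]/[Pb²⁺] and the known concentrations, [Pb²⁺] in the denominator gives [Pb²⁺] = 0.063 M.

0.063 M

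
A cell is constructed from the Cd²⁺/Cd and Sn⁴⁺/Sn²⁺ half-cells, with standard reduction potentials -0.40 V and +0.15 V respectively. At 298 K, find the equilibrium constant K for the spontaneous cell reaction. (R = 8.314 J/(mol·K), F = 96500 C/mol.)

E°_cell = +0.15 − (-0.40) = 0.55 V, with n = 2 electrons transferred.
At equilibrium E = 0, so the Nernst equation gives ln K = nFE°/RT = (2)(96500)(0.55)/((8.314)(298)) = 42.84.
K = e^42.84 = 4 × 10^18.

4 × 10^18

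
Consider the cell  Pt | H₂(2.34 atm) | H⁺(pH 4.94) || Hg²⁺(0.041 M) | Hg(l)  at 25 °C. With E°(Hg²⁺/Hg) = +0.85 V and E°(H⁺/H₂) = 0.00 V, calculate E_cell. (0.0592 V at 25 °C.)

1.11 V

The Hg²⁺/Hg couple is the cathode, so E°_cell = 0.85 V; n = 2.
[H⁺] = 10^(−4.94) = 1.1 × 10^-5 M, and Q = [H⁺]^2 / ([Hg²⁺]·P(H₂)) = 1.37 × 10^-9.
E = E° − (0.0592/2) log Q = 0.85 − (0.0592/2)(-8.862) = 1.112 V.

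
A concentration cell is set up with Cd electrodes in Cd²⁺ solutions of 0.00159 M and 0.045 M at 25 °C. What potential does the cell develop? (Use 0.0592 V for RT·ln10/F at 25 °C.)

0.043 V

Both half-cells are Cd²⁺/Cd, so E°_cell = 0. The concentrated side is the cathode; the cell reaction moves Cd²⁺ from high to low concentration with n = 2.
Q = [Cd²⁺]_dilute/[Cd²⁺]_conc = 0.00159/0.045 = 0.0353.
E = 0 − (0.0592/2) log Q = −(0.0592/2)(-1.452) = 0.0430 V.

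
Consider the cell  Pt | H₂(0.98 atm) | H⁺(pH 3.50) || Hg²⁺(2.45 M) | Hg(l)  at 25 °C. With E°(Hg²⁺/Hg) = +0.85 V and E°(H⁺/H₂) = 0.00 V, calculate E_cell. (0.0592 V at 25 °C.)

1.07 V

The Hg²⁺/Hg couple is the cathode, so E°_cell = 0.85 V; n = 2.
[H⁺] = 10^(−3.50) = 3.2 × 10^-4 M, and Q = [H⁺]^2 / ([Hg²⁺]·P(H₂)) = 4.16 × 10^-8.
E = E° − (0.0592/2) log Q = 0.85 − (0.0592/2)(-7.380) = 1.068 V.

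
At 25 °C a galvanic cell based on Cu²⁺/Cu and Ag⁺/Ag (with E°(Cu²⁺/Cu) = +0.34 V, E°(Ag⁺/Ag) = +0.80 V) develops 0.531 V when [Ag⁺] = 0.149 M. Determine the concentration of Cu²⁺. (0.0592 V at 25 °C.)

From the Nernst equation, log Q = n(E° − E)/0.0592 = 2(0.46 − 0.531)/0.0592 = -2.399, so Q = 0.00399.
With Q = [Cu²⁺]/[Ag⁺]^2 and the known concentrations, [Cu²⁺] in the numerator gives [Cu²⁺] = 8.9 × 10^-5 M.

8.9 × 10^-5 M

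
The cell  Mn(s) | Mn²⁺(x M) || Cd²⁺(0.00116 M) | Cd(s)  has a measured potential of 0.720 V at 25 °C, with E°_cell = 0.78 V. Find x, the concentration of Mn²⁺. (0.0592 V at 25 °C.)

0.12 M

From the Nernst equation, log Q = n(E° − E)/0.0592 = 2(0.78 − 0.720)/0.0592 = 2.027, so Q = 106.
With Q = [Mn²⁺]/[Cd²⁺] and the known concentrations, [Mn²⁺] in the numerator gives [Mn²⁺] = 0.12 M.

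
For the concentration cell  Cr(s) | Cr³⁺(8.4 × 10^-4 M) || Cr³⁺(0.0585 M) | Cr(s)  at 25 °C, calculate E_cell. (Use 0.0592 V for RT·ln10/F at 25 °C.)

0.036 V

Both half-cells are Cr³⁺/Cr, so E°_cell = 0. The concentrated side is the cathode; the cell reaction moves Cr³⁺ from high to low concentration with n = 3.
Q = [Cr³⁺]_dilute/[Cr³⁺]_conc = 8.4 × 10^-4/0.0585 = 0.0144.
E = 0 − (0.0592/3) log Q = −(0.0592/3)(-1.843) = 0.0364 V.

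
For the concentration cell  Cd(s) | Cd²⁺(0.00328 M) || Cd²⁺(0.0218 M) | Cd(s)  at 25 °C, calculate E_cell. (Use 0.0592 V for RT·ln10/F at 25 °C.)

0.024 V

Both half-cells are Cd²⁺/Cd, so E°_cell = 0. The concentrated side is the cathode; the cell reaction moves Cd²⁺ from high to low concentration with n = 2.
Q = [Cd²⁺]_dilute/[Cd²⁺]_conc = 0.00328/0.0218 = 0.150.
E = 0 − (0.0592/2) log Q = −(0.0592/2)(-0.823) = 0.0244 V.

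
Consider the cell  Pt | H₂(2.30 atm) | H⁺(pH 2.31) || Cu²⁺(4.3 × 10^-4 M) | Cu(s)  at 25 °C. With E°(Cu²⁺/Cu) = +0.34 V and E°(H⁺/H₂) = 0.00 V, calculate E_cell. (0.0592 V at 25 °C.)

0.39 V

The Cu²⁺/Cu couple is the cathode, so E°_cell = 0.34 V; n = 2.
[H⁺] = 10^(−2.31) = 0.0049 M, and Q = [H⁺]^2 / ([Cu²⁺]·P(H₂)) = 0.0243.
E = E° − (0.0592/2) log Q = 0.34 − (0.0592/2)(-1.615) = 0.388 V.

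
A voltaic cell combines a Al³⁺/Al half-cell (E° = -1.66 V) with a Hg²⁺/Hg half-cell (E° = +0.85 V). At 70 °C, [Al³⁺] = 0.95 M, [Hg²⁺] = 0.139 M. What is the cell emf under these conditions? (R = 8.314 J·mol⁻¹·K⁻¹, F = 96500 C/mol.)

The Hg²⁺/Hg couple has the higher reduction potential and acts as the cathode, so E°_cell = +0.85 − (-1.66) = 2.51 V.
Balancing electrons gives n = 6; the reaction quotient is Q = [Al³⁺]^2/[Hg²⁺]^3 = 336.
E = E° − (RT/nF) ln Q = 2.51 − (8.314×343)/(6×96500) × (5.817) = 2.510 − 0.029 = 2.481 V.

2.48 V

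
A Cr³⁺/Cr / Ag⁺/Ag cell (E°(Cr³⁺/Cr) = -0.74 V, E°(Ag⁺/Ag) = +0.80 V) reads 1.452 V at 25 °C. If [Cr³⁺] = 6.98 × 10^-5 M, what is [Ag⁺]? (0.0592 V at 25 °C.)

0.0013 M

From the Nernst equation, log Q = n(E° − E)/0.0592 = 3(1.54 − 1.452)/0.0592 = 4.459, so Q = 2.88 × 10^4.
With Q = [Cr³⁺]/[Ag⁺]^3 and the known concentrations, [Ag⁺]^3 in the denominator gives [Ag⁺] = 0.0013 M.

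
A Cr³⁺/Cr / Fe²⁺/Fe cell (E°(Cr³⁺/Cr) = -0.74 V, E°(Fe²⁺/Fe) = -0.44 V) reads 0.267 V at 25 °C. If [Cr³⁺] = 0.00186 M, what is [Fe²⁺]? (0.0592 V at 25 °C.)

0.0012 M

From the Nernst equation, log Q = n(E° − E)/0.0592 = 6(0.30 − 0.267)/0.0592 = 3.345, so Q = 2210.
With Q = [Cr³⁺]^2/[Fe²⁺]^3 and the known concentrations, [Fe²⁺]^3 in the denominator gives [Fe²⁺] = 0.0012 M.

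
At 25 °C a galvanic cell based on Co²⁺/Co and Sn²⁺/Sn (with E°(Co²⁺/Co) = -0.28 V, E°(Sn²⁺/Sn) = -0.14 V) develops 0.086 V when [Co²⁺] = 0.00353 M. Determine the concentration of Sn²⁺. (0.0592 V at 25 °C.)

From the Nernst equation, log Q = n(E° − E)/0.0592 = 2(0.14 − 0.086)/0.0592 = 1.824, so Q = 66.7.
With Q = [Co²⁺]/[Sn²⁺] and the known concentrations, [Sn²⁺] in the denominator gives [Sn²⁺] = 5.3 × 10^-5 M.

5.3 × 10^-5 M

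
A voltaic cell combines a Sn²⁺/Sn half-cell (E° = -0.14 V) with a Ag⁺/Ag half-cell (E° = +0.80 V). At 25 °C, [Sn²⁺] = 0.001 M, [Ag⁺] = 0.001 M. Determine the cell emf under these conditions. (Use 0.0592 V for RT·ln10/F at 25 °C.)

The Ag⁺/Ag couple has the higher reduction potential and acts as the cathode, so E°_cell = +0.80 − (-0.14) = 0.94 V.
Balancing electrons gives n = 2; the reaction quotient is Q = [Sn²⁺]/[Ag⁺]^2 = 1000.
At 25 °C, E = E° − (0.0592/n) log Q = 0.94 − (0.0592/2)(3.000) = 0.940 − 0.089 = 0.851 V.

0.851 V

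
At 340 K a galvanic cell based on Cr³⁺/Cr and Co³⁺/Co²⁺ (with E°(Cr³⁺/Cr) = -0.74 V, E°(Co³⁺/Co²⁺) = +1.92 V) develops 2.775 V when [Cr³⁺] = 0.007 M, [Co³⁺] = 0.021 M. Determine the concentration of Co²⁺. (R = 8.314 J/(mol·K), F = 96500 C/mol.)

From the Nernst equation, ln Q = nF(E° − E)/RT = 3×96500×(2.66 − 2.775)/(8.314×340) = -11.778, so Q = 7.67 × 10^-6.
With Q = [Cr³⁺]·[Co²⁺]^3/[Co³⁺]^3 and the known concentrations, [Co²⁺]^3 in the numerator gives [Co²⁺] = 0.0022 M.

0.0022 M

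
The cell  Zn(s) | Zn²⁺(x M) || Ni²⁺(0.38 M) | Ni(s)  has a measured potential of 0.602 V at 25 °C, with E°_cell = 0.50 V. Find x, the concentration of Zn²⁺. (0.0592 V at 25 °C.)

1.4 × 10^-4 M

From the Nernst equation, log Q = n(E° − E)/0.0592 = 2(0.50 − 0.602)/0.0592 = -3.446, so Q = 3.58 × 10^-4.
With Q = [Zn²⁺]/[Ni²⁺] and the known concentrations, [Zn²⁺] in the numerator gives [Zn²⁺] = 1.4 × 10^-4 M.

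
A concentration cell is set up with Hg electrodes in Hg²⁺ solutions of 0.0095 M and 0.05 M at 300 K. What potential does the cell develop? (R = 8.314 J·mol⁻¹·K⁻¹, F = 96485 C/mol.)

Both half-cells are Hg²⁺/Hg, so E°_cell = 0. The concentrated side is the cathode; the cell reaction moves Hg²⁺ from high to low concentration with n = 2.
Q = [Hg²⁺]_dilute/[Hg²⁺]_conc = 0.0095/0.05 = 0.190.
E = 0 − (RT/nF) ln Q = −((8.314×300)/(2×96485))(-1.661) = 0.0215 V.

0.021 V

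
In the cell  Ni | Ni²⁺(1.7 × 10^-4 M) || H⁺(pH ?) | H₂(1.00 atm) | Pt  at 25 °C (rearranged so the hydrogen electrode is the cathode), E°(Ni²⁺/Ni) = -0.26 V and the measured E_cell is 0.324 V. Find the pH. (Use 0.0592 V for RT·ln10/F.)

pH = 0.80

E°_cell = 0.26 V and n = 2.
log Q = n(E° − E)/0.0592 = 2×(0.26 − 0.324)/0.0592 = -2.162.
With Q = [Ni²⁺]·P(H₂) / [H⁺]^2, solving for [H⁺] gives log[H⁺] = -0.804, so pH = 0.80.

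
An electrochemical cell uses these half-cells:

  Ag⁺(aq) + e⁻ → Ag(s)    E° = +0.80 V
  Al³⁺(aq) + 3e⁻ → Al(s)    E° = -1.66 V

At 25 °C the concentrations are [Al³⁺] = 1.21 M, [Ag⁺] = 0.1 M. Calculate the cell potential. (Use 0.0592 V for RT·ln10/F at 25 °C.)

The Ag⁺/Ag couple has the higher reduction potential and acts as the cathode, so E°_cell = +0.80 − (-1.66) = 2.46 V.
Balancing electrons gives n = 3; the reaction quotient is Q = [Al³⁺]/[Ag⁺]^3 = 1210.
At 25 °C, E = E° − (0.0592/n) log Q = 2.46 − (0.0592/3)(3.083) = 2.460 − 0.061 = 2.399 V.

2.40 V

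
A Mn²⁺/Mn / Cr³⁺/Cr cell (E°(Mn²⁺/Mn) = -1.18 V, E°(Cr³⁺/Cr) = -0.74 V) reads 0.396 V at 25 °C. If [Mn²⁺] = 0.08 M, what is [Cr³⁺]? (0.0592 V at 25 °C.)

From the Nernst equation, log Q = n(E° − E)/0.0592 = 6(0.44 − 0.396)/0.0592 = 4.459, so Q = 2.88 × 10^4.
With Q = [Mn²⁺]^3/[Cr³⁺]^2 and the known concentrations, [Cr³⁺]^2 in the denominator gives [Cr³⁺] = 1.3 × 10^-4 M.

1.3 × 10^-4 M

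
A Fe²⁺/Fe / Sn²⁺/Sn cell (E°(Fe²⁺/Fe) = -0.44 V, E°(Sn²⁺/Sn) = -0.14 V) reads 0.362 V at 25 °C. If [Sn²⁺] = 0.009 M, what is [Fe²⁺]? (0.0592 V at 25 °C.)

7.2 × 10^-5 M

From the Nernst equation, log Q = n(E° − E)/0.0592 = 2(0.30 − 0.362)/0.0592 = -2.095, so Q = 0.00804.
With Q = [Fe²⁺]/[Sn²⁺] and the known concentrations, [Fe²⁺] in the numerator gives [Fe²⁺] = 7.2 × 10^-5 M.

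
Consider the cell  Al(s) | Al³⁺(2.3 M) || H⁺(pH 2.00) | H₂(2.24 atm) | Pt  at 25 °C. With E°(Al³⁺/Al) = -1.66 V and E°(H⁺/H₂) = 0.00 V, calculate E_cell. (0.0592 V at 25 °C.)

The hydrogen couple is the cathode, so E°_cell = 1.66 V; n = 6.
[H⁺] = 10^(−2.00) = 0.010 M, and Q = [Al³⁺]^2·P(H₂)^3 / [H⁺]^6 = 5.95 × 10^13.
E = E° − (0.0592/6) log Q = 1.66 − (0.0592/6)(13.774) = 1.524 V.

1.52 V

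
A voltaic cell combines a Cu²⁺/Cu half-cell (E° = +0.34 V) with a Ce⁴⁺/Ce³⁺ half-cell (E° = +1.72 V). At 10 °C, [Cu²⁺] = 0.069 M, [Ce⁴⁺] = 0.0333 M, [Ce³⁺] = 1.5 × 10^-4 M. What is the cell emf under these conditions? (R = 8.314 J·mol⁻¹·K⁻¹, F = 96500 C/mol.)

The Ce⁴⁺/Ce³⁺ couple has the higher reduction potential and acts as the cathode, so E°_cell = +1.72 − (+0.34) = 1.38 V.
Balancing electrons gives n = 2; the reaction quotient is Q = [Cu²⁺]·[Ce³⁺]^2/[Ce⁴⁺]^2 = 1.4 × 10^-6.
E = E° − (RT/nF) ln Q = 1.38 − (8.314×283)/(2×96500) × (-13.479) = 1.380 + 0.164 = 1.544 V.

1.54 V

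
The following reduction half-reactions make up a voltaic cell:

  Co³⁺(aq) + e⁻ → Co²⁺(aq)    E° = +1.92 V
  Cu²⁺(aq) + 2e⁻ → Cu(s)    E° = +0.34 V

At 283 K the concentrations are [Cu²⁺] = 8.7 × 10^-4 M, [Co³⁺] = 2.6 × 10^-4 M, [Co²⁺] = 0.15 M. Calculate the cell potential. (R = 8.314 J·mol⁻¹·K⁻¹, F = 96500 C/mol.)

The Co³⁺/Co²⁺ couple has the higher reduction potential and acts as the cathode, so E°_cell = +1.92 − (+0.34) = 1.58 V.
Balancing electrons gives n = 2; the reaction quotient is Q = [Cu²⁺]·[Co²⁺]^2/[Co³⁺]^2 = 290.
E = E° − (RT/nF) ln Q = 1.58 − (8.314×283)/(2×96500) × (5.668) = 1.580 − 0.069 = 1.511 V.

1.51 V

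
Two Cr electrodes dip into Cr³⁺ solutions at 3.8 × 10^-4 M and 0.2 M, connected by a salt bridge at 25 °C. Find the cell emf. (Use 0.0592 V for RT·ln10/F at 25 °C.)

0.054 V

Both half-cells are Cr³⁺/Cr, so E°_cell = 0. The concentrated side is the cathode; the cell reaction moves Cr³⁺ from high to low concentration with n = 3.
Q = [Cr³⁺]_dilute/[Cr³⁺]_conc = 3.8 × 10^-4/0.2 = 0.00190.
E = 0 − (0.0592/3) log Q = −(0.0592/3)(-2.721) = 0.0537 V.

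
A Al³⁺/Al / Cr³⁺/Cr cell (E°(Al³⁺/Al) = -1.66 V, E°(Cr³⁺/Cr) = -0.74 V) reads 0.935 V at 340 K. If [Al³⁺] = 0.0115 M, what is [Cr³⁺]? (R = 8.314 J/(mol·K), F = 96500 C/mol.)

From the Nernst equation, ln Q = nF(E° − E)/RT = 3×96500×(0.92 − 0.935)/(8.314×340) = -1.536, so Q = 0.215.
With Q = [Al³⁺]/[Cr³⁺] and the known concentrations, [Cr³⁺] in the denominator gives [Cr³⁺] = 0.053 M.

0.053 M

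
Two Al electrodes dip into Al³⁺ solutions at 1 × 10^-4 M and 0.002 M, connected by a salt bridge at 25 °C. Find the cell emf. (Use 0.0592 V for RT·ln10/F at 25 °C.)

0.026 V

Both half-cells are Al³⁺/Al, so E°_cell = 0. The concentrated side is the cathode; the cell reaction moves Al³⁺ from high to low concentration with n = 3.
Q = [Al³⁺]_dilute/[Al³⁺]_conc = 1 × 10^-4/0.002 = 0.0500.
E = 0 − (0.0592/3) log Q = −(0.0592/3)(-1.301) = 0.0257 V.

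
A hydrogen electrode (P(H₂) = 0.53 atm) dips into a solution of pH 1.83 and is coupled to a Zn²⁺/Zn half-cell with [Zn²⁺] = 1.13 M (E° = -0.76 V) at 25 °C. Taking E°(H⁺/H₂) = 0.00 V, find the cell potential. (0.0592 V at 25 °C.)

The hydrogen couple is the cathode, so E°_cell = 0.76 V; n = 2.
[H⁺] = 10^(−1.83) = 0.015 M, and Q = [Zn²⁺]·P(H₂) / [H⁺]^2 = 2740.
E = E° − (0.0592/2) log Q = 0.76 − (0.0592/2)(3.437) = 0.658 V.

0.66 V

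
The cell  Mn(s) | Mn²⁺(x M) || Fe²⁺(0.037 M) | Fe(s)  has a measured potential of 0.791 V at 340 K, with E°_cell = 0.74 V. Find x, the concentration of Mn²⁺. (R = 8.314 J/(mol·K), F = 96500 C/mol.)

From the Nernst equation, ln Q = nF(E° − E)/RT = 2×96500×(0.74 − 0.791)/(8.314×340) = -3.482, so Q = 0.0307.
With Q = [Mn²⁺]/[Fe²⁺] and the known concentrations, [Mn²⁺] in the numerator gives [Mn²⁺] = 0.0011 M.

0.0011 M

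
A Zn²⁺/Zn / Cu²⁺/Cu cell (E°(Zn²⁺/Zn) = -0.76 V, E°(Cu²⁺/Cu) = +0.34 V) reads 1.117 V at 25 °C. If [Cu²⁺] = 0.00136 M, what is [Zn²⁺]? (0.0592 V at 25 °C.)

3.6 × 10^-4 M

From the Nernst equation, log Q = n(E° − E)/0.0592 = 2(1.10 − 1.117)/0.0592 = -0.574, so Q = 0.266.
With Q = [Zn²⁺]/[Cu²⁺] and the known concentrations, [Zn²⁺] in the numerator gives [Zn²⁺] = 3.6 × 10^-4 M.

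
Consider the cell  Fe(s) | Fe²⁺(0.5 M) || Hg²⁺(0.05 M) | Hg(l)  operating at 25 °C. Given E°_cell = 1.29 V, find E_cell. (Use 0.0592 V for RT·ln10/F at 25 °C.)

1.26 V

Balancing electrons gives n = 2; the reaction quotient is Q = [Fe²⁺]/[Hg²⁺] = 10.0.
At 25 °C, E = E° − (0.0592/n) log Q = 1.29 − (0.0592/2)(1.000) = 1.290 − 0.030 = 1.260 V.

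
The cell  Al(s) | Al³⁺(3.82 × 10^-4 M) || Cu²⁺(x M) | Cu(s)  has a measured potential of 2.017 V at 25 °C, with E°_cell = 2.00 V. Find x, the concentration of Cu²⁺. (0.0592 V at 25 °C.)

From the Nernst equation, log Q = n(E° − E)/0.0592 = 6(2.00 − 2.017)/0.0592 = -1.723, so Q = 0.0189.
With Q = [Al³⁺]^2/[Cu²⁺]^3 and the known concentrations, [Cu²⁺]^3 in the denominator gives [Cu²⁺] = 0.02 M.

0.02 M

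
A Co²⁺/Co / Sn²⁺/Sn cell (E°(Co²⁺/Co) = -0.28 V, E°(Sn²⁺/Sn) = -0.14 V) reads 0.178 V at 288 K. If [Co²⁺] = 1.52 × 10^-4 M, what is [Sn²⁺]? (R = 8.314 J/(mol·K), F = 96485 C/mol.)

From the Nernst equation, ln Q = nF(E° − E)/RT = 2×96485×(0.14 − 0.178)/(8.314×288) = -3.062, so Q = 0.0468.
With Q = [Co²⁺]/[Sn²⁺] and the known concentrations, [Sn²⁺] in the denominator gives [Sn²⁺] = 0.0032 M.

0.0032 M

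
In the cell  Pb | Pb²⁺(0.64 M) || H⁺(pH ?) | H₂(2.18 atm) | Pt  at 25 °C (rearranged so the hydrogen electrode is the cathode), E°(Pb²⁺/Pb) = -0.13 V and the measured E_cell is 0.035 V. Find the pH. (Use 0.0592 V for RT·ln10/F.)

pH = 1.53

E°_cell = 0.13 V and n = 2.
log Q = n(E° − E)/0.0592 = 2×(0.13 − 0.035)/0.0592 = 3.209.
With Q = [Pb²⁺]·P(H₂) / [H⁺]^2, solving for [H⁺] gives log[H⁺] = -1.532, so pH = 1.53.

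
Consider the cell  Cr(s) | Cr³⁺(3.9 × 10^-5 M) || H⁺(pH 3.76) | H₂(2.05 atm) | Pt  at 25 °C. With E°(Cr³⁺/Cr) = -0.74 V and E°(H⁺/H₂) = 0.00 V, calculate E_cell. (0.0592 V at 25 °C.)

0.60 V

The hydrogen couple is the cathode, so E°_cell = 0.74 V; n = 6.
[H⁺] = 10^(−3.76) = 1.7 × 10^-4 M, and Q = [Cr³⁺]^2·P(H₂)^3 / [H⁺]^6 = 4.76 × 10^14.
E = E° − (0.0592/6) log Q = 0.74 − (0.0592/6)(14.677) = 0.595 V.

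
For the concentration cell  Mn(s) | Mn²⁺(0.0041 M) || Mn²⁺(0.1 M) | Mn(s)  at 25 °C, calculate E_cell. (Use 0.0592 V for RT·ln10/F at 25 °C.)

0.041 V

Both half-cells are Mn²⁺/Mn, so E°_cell = 0. The concentrated side is the cathode; the cell reaction moves Mn²⁺ from high to low concentration with n = 2.
Q = [Mn²⁺]_dilute/[Mn²⁺]_conc = 0.0041/0.1 = 0.0410.
E = 0 − (0.0592/2) log Q = −(0.0592/2)(-1.387) = 0.0411 V.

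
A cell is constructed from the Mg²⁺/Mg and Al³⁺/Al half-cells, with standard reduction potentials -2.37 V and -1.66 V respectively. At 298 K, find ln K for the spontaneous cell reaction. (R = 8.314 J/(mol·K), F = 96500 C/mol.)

ln K = 165.9

E°_cell = -1.66 − (-2.37) = 0.71 V, with n = 6 electrons transferred.
At equilibrium E = 0, so the Nernst equation gives ln K = nFE°/RT = (6)(96500)(0.71)/((8.314)(298)) = 165.92.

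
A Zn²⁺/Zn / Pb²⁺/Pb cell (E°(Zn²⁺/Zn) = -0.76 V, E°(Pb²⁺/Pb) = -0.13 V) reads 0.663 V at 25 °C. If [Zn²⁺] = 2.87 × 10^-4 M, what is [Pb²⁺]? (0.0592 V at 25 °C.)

From the Nernst equation, log Q = n(E° − E)/0.0592 = 2(0.63 − 0.663)/0.0592 = -1.115, so Q = 0.0768.
With Q = [Zn²⁺]/[Pb²⁺] and the known concentrations, [Pb²⁺] in the denominator gives [Pb²⁺] = 0.0037 M.

0.0037 M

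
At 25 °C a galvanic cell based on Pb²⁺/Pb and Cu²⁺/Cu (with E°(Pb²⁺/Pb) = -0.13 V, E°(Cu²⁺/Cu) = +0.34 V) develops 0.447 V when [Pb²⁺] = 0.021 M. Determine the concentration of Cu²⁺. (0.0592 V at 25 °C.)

0.0035 M

From the Nernst equation, log Q = n(E° − E)/0.0592 = 2(0.47 − 0.447)/0.0592 = 0.777, so Q = 5.98.
With Q = [Pb²⁺]/[Cu²⁺] and the known concentrations, [Cu²⁺] in the denominator gives [Cu²⁺] = 0.0035 M.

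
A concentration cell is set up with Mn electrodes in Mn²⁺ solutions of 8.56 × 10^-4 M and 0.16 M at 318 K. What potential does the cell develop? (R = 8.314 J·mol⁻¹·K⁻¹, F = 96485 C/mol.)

Both half-cells are Mn²⁺/Mn, so E°_cell = 0. The concentrated side is the cathode; the cell reaction moves Mn²⁺ from high to low concentration with n = 2.
Q = [Mn²⁺]_dilute/[Mn²⁺]_conc = 8.56 × 10^-4/0.16 = 0.00535.
E = 0 − (RT/nF) ln Q = −((8.314×318)/(2×96485))(-5.231) = 0.0717 V.

0.072 V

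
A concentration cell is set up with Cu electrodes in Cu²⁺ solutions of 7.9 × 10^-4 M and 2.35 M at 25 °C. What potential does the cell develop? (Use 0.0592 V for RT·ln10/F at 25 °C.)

0.10 V

Both half-cells are Cu²⁺/Cu, so E°_cell = 0. The concentrated side is the cathode; the cell reaction moves Cu²⁺ from high to low concentration with n = 2.
Q = [Cu²⁺]_dilute/[Cu²⁺]_conc = 7.9 × 10^-4/2.35 = 3.36 × 10^-4.
E = 0 − (0.0592/2) log Q = −(0.0592/2)(-3.473) = 0.1028 V.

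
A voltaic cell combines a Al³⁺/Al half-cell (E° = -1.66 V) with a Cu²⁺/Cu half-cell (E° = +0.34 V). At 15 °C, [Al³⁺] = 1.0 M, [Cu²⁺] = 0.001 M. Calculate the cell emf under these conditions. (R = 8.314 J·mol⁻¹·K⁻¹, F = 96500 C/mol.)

The Cu²⁺/Cu couple has the higher reduction potential and acts as the cathode, so E°_cell = +0.34 − (-1.66) = 2.00 V.
Balancing electrons gives n = 6; the reaction quotient is Q = [Al³⁺]^2/[Cu²⁺]^3 = 1 × 10^9.
E = E° − (RT/nF) ln Q = 2.00 − (8.314×288)/(6×96500) × (20.723) = 2.000 − 0.086 = 1.914 V.

1.91 V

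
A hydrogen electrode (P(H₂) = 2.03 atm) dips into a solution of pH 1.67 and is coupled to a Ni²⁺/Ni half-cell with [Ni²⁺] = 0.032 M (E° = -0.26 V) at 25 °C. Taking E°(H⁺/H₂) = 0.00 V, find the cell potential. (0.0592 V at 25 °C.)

The hydrogen couple is the cathode, so E°_cell = 0.26 V; n = 2.
[H⁺] = 10^(−1.67) = 0.021 M, and Q = [Ni²⁺]·P(H₂) / [H⁺]^2 = 142.
E = E° − (0.0592/2) log Q = 0.26 − (0.0592/2)(2.153) = 0.196 V.

0.20 V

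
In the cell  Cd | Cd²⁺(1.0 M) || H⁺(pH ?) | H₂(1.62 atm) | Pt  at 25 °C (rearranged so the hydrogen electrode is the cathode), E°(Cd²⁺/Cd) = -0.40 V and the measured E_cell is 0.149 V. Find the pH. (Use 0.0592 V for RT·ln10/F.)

E°_cell = 0.40 V and n = 2.
log Q = n(E° − E)/0.0592 = 2×(0.40 − 0.149)/0.0592 = 8.480.
With Q = [Cd²⁺]·P(H₂) / [H⁺]^2, solving for [H⁺] gives log[H⁺] = -4.135, so pH = 4.14.

pH = 4.14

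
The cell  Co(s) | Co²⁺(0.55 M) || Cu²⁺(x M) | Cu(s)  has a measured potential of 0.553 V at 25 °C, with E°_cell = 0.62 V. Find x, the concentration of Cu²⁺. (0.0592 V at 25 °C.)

From the Nernst equation, log Q = n(E° − E)/0.0592 = 2(0.62 − 0.553)/0.0592 = 2.264, so Q = 183.
With Q = [Co²⁺]/[Cu²⁺] and the known concentrations, [Cu²⁺] in the denominator gives [Cu²⁺] = 0.003 M.

0.003 M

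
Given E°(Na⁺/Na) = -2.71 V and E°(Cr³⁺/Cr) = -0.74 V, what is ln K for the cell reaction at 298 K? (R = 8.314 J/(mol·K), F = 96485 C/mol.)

E°_cell = -0.74 − (-2.71) = 1.97 V, with n = 3 electrons transferred.
At equilibrium E = 0, so the Nernst equation gives ln K = nFE°/RT = (3)(96485)(1.97)/((8.314)(298)) = 230.16.

ln K = 230.2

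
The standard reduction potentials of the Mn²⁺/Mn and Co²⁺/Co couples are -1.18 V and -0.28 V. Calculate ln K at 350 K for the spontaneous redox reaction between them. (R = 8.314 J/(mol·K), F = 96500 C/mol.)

ln K = 59.7

E°_cell = -0.28 − (-1.18) = 0.90 V, with n = 2 electrons transferred.
At equilibrium E = 0, so the Nernst equation gives ln K = nFE°/RT = (2)(96500)(0.90)/((8.314)(350)) = 59.69.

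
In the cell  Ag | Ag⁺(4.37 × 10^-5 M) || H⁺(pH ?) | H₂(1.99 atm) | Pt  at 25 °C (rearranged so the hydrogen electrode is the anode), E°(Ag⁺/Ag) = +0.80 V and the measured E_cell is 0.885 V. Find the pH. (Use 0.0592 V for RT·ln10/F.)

E°_cell = 0.80 V and n = 2.
log Q = n(E° − E)/0.0592 = 2×(0.80 − 0.885)/0.0592 = -2.872.
With Q = [H⁺]^2 / ([Ag⁺]^2·P(H₂)), solving for [H⁺] gives log[H⁺] = -5.646, so pH = 5.65.

pH = 5.65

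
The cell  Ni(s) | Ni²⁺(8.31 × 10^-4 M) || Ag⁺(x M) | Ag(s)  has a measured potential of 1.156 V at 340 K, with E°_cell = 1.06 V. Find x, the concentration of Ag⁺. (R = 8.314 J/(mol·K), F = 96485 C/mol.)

0.76 M

From the Nernst equation, ln Q = nF(E° − E)/RT = 2×96485×(1.06 − 1.156)/(8.314×340) = -6.553, so Q = 0.00143.
With Q = [Ni²⁺]/[Ag⁺]^2 and the known concentrations, [Ag⁺]^2 in the denominator gives [Ag⁺] = 0.76 M.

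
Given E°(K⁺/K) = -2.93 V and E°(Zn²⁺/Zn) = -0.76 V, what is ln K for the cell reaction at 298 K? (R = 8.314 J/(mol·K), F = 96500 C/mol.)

E°_cell = -0.76 − (-2.93) = 2.17 V, with n = 2 electrons transferred.
At equilibrium E = 0, so the Nernst equation gives ln K = nFE°/RT = (2)(96500)(2.17)/((8.314)(298)) = 169.04.

ln K = 169.0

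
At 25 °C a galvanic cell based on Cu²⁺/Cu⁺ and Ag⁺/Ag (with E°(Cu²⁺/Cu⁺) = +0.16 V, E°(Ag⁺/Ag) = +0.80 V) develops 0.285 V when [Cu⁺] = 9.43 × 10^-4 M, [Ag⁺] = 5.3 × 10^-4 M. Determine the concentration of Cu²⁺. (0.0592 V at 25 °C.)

0.5 M

From the Nernst equation, log Q = n(E° − E)/0.0592 = 1(0.64 − 0.285)/0.0592 = 5.997, so Q = 9.92 × 10^5.
With Q = [Cu²⁺]/([Cu⁺]·[Ag⁺]) and the known concentrations, [Cu²⁺] in the numerator gives [Cu²⁺] = 0.5 M.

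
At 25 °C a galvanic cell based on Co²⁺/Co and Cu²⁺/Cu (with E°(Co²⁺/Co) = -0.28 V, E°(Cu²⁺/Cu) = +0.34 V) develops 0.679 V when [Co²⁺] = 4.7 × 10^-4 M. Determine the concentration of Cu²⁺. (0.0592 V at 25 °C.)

0.046 M

From the Nernst equation, log Q = n(E° − E)/0.0592 = 2(0.62 − 0.679)/0.0592 = -1.993, so Q = 0.0102.
With Q = [Co²⁺]/[Cu²⁺] and the known concentrations, [Cu²⁺] in the denominator gives [Cu²⁺] = 0.046 M.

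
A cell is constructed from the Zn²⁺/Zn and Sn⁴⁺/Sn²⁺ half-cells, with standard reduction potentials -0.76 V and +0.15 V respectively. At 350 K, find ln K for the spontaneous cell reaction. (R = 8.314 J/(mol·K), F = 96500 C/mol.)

E°_cell = +0.15 − (-0.76) = 0.91 V, with n = 2 electrons transferred.
At equilibrium E = 0, so the Nernst equation gives ln K = nFE°/RT = (2)(96500)(0.91)/((8.314)(350)) = 60.36.

ln K = 60.4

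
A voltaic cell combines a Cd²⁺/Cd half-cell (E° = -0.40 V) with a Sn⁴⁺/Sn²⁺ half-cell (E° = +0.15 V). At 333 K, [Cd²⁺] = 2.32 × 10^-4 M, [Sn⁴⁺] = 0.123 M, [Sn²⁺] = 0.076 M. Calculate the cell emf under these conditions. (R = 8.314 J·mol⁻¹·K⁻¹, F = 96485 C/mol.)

The Sn⁴⁺/Sn²⁺ couple has the higher reduction potential and acts as the cathode, so E°_cell = +0.15 − (-0.40) = 0.55 V.
Balancing electrons gives n = 2; the reaction quotient is Q = [Cd²⁺]·[Sn²⁺]/[Sn⁴⁺] = 1.43 × 10^-4.
E = E° − (RT/nF) ln Q = 0.55 − (8.314×333)/(2×96485) × (-8.850) = 0.550 + 0.127 = 0.677 V.

0.677 V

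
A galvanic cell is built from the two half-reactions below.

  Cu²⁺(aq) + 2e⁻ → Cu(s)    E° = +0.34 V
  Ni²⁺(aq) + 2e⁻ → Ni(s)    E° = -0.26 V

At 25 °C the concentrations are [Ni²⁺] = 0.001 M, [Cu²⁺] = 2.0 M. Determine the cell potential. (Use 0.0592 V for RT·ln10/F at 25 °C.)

The Cu²⁺/Cu couple has the higher reduction potential and acts as the cathode, so E°_cell = +0.34 − (-0.26) = 0.60 V.
Balancing electrons gives n = 2; the reaction quotient is Q = [Ni²⁺]/[Cu²⁺] = 5 × 10^-4.
At 25 °C, E = E° − (0.0592/n) log Q = 0.60 − (0.0592/2)(-3.301) = 0.600 + 0.098 = 0.698 V.

0.698 V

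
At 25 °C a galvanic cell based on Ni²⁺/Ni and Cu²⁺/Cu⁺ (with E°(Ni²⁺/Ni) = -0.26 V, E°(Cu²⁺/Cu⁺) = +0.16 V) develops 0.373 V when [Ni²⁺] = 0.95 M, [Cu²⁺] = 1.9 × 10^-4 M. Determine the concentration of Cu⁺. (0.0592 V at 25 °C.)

From the Nernst equation, log Q = n(E° − E)/0.0592 = 2(0.42 − 0.373)/0.0592 = 1.588, so Q = 38.7.
With Q = [Ni²⁺]·[Cu⁺]^2/[Cu²⁺]^2 and the known concentrations, [Cu⁺]^2 in the numerator gives [Cu⁺] = 0.0012 M.

0.0012 M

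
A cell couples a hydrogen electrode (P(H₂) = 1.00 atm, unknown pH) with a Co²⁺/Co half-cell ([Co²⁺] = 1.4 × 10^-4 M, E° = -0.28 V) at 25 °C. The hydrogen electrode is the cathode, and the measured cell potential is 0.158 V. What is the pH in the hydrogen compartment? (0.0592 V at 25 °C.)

pH = 3.99

E°_cell = 0.28 V and n = 2.
log Q = n(E° − E)/0.0592 = 2×(0.28 − 0.158)/0.0592 = 4.122.
With Q = [Co²⁺]·P(H₂) / [H⁺]^2, solving for [H⁺] gives log[H⁺] = -3.988, so pH = 3.99.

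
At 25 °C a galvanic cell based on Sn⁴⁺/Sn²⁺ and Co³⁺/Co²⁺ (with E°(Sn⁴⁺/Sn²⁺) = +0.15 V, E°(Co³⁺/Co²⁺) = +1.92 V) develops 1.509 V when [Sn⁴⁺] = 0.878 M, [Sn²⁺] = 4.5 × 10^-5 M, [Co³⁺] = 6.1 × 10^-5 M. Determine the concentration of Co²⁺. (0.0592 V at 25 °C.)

From the Nernst equation, log Q = n(E° − E)/0.0592 = 2(1.77 − 1.509)/0.0592 = 8.818, so Q = 6.57 × 10^8.
With Q = [Sn⁴⁺]·[Co²⁺]^2/([Sn²⁺]·[Co³⁺]^2) and the known concentrations, [Co²⁺]^2 in the numerator gives [Co²⁺] = 0.011 M.

0.011 M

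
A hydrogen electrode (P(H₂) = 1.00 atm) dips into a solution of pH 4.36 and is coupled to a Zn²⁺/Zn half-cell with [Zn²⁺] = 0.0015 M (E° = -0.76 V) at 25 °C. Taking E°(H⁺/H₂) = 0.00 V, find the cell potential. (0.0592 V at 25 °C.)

0.59 V

The hydrogen couple is the cathode, so E°_cell = 0.76 V; n = 2.
[H⁺] = 10^(−4.36) = 4.4 × 10^-5 M, and Q = [Zn²⁺]·P(H₂) / [H⁺]^2 = 7.87 × 10^5.
E = E° − (0.0592/2) log Q = 0.76 − (0.0592/2)(5.896) = 0.585 V.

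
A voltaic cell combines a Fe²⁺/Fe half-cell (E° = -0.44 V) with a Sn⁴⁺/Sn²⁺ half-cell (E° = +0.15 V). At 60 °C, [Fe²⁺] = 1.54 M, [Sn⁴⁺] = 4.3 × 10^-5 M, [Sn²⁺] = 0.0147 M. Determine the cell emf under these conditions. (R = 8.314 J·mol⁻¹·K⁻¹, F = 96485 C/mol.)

The Sn⁴⁺/Sn²⁺ couple has the higher reduction potential and acts as the cathode, so E°_cell = +0.15 − (-0.44) = 0.59 V.
Balancing electrons gives n = 2; the reaction quotient is Q = [Fe²⁺]·[Sn²⁺]/[Sn⁴⁺] = 526.
E = E° − (RT/nF) ln Q = 0.59 − (8.314×333)/(2×96485) × (6.266) = 0.590 − 0.090 = 0.500 V.

0.500 V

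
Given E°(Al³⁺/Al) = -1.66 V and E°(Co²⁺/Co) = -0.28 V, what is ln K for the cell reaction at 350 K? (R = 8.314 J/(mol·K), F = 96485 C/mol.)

ln K = 274.5

E°_cell = -0.28 − (-1.66) = 1.38 V, with n = 6 electrons transferred.
At equilibrium E = 0, so the Nernst equation gives ln K = nFE°/RT = (6)(96485)(1.38)/((8.314)(350)) = 274.54.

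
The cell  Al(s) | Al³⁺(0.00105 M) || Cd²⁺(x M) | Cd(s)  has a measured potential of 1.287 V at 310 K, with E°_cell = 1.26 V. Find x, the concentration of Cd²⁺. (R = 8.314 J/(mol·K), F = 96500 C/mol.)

0.078 M

From the Nernst equation, ln Q = nF(E° − E)/RT = 6×96500×(1.26 − 1.287)/(8.314×310) = -6.066, so Q = 0.00232.
With Q = [Al³⁺]^2/[Cd²⁺]^3 and the known concentrations, [Cd²⁺]^3 in the denominator gives [Cd²⁺] = 0.078 M.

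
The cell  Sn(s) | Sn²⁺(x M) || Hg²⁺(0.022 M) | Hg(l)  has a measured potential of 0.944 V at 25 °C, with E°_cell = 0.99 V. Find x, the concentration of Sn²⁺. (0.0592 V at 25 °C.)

From the Nernst equation, log Q = n(E° − E)/0.0592 = 2(0.99 − 0.944)/0.0592 = 1.554, so Q = 35.8.
With Q = [Sn²⁺]/[Hg²⁺] and the known concentrations, [Sn²⁺] in the numerator gives [Sn²⁺] = 0.79 M.

0.79 M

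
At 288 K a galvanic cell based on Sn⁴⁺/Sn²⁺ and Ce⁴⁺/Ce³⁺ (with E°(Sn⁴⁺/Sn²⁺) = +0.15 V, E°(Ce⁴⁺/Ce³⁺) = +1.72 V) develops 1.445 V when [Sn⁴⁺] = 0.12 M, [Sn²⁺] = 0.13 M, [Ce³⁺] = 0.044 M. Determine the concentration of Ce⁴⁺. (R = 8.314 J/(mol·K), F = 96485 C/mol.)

2.7 × 10^-4 M

From the Nernst equation, ln Q = nF(E° − E)/RT = 2×96485×(1.57 − 1.445)/(8.314×288) = 10.074, so Q = 2.37 × 10^4.
With Q = [Sn⁴⁺]·[Ce³⁺]^2/([Sn²⁺]·[Ce⁴⁺]^2) and the known concentrations, [Ce⁴⁺]^2 in the denominator gives [Ce⁴⁺] = 2.7 × 10^-4 M.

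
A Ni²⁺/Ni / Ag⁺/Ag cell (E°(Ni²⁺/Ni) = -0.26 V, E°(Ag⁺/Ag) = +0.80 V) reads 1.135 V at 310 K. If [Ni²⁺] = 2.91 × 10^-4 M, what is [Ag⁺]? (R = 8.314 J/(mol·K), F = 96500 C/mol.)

0.28 M

From the Nernst equation, ln Q = nF(E° − E)/RT = 2×96500×(1.06 − 1.135)/(8.314×310) = -5.616, so Q = 0.00364.
With Q = [Ni²⁺]/[Ag⁺]^2 and the known concentrations, [Ag⁺]^2 in the denominator gives [Ag⁺] = 0.28 M.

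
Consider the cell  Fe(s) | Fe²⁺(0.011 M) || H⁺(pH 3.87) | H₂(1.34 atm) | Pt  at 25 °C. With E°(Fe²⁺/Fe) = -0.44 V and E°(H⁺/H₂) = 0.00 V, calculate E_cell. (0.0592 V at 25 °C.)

The hydrogen couple is the cathode, so E°_cell = 0.44 V; n = 2.
[H⁺] = 10^(−3.87) = 1.3 × 10^-4 M, and Q = [Fe²⁺]·P(H₂) / [H⁺]^2 = 8.1 × 10^5.
E = E° − (0.0592/2) log Q = 0.44 − (0.0592/2)(5.908) = 0.265 V.

0.27 V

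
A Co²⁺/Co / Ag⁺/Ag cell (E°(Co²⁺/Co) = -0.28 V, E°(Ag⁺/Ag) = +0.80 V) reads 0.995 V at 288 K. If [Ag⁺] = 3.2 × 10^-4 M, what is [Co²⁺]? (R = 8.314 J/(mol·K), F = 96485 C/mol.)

From the Nernst equation, ln Q = nF(E° − E)/RT = 2×96485×(1.08 − 0.995)/(8.314×288) = 6.850, so Q = 944.
With Q = [Co²⁺]/[Ag⁺]^2 and the known concentrations, [Co²⁺] in the numerator gives [Co²⁺] = 9.7 × 10^-5 M.

9.7 × 10^-5 M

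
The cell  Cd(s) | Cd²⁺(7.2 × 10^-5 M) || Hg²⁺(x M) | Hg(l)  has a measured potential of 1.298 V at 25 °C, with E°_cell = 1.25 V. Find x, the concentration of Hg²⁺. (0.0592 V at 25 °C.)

0.003 M

From the Nernst equation, log Q = n(E° − E)/0.0592 = 2(1.25 − 1.298)/0.0592 = -1.622, so Q = 0.0239.
With Q = [Cd²⁺]/[Hg²⁺] and the known concentrations, [Hg²⁺] in the denominator gives [Hg²⁺] = 0.003 M.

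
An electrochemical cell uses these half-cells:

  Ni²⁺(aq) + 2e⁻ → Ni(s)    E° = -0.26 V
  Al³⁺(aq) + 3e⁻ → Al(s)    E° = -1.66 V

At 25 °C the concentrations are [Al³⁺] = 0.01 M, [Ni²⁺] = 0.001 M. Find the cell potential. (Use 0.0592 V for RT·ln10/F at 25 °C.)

1.35 V

The Ni²⁺/Ni couple has the higher reduction potential and acts as the cathode, so E°_cell = -0.26 − (-1.66) = 1.40 V.
Balancing electrons gives n = 6; the reaction quotient is Q = [Al³⁺]^2/[Ni²⁺]^3 = 1 × 10^5.
At 25 °C, E = E° − (0.0592/n) log Q = 1.40 − (0.0592/6)(5.000) = 1.400 − 0.049 = 1.351 V.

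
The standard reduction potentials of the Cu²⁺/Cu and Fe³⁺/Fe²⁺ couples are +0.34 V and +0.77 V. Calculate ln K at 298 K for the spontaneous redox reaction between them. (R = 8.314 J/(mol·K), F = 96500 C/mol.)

E°_cell = +0.77 − (+0.34) = 0.43 V, with n = 2 electrons transferred.
At equilibrium E = 0, so the Nernst equation gives ln K = nFE°/RT = (2)(96500)(0.43)/((8.314)(298)) = 33.50.

ln K = 33.5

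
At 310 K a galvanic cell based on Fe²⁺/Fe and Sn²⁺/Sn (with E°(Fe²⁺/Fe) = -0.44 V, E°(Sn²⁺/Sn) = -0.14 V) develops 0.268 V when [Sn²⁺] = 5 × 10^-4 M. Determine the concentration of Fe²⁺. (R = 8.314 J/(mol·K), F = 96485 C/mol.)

0.0055 M

From the Nernst equation, ln Q = nF(E° − E)/RT = 2×96485×(0.30 − 0.268)/(8.314×310) = 2.396, so Q = 11.0.
With Q = [Fe²⁺]/[Sn²⁺] and the known concentrations, [Fe²⁺] in the numerator gives [Fe²⁺] = 0.0055 M.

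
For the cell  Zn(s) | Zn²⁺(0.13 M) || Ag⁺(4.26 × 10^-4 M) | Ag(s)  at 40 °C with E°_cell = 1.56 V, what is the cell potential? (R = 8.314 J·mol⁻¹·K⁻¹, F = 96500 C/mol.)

1.38 V

Balancing electrons gives n = 2; the reaction quotient is Q = [Zn²⁺]/[Ag⁺]^2 = 7.16 × 10^5.
E = E° − (RT/nF) ln Q = 1.56 − (8.314×313)/(2×96500) × (13.482) = 1.560 − 0.182 = 1.378 V.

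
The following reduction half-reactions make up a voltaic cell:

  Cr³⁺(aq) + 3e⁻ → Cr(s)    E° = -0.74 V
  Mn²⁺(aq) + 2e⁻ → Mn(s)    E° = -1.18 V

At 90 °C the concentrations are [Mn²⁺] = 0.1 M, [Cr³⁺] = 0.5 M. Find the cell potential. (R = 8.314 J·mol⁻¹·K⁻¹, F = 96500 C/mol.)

0.469 V

The Cr³⁺/Cr couple has the higher reduction potential and acts as the cathode, so E°_cell = -0.74 − (-1.18) = 0.44 V.
Balancing electrons gives n = 6; the reaction quotient is Q = [Mn²⁺]^3/[Cr³⁺]^2 = 0.00400.
E = E° − (RT/nF) ln Q = 0.44 − (8.314×363)/(6×96500) × (-5.521) = 0.440 + 0.029 = 0.469 V.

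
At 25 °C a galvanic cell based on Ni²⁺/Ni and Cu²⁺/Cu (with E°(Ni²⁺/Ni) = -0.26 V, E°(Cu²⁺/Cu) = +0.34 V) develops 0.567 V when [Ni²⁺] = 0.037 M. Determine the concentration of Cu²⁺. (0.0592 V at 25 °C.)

From the Nernst equation, log Q = n(E° − E)/0.0592 = 2(0.60 − 0.567)/0.0592 = 1.115, so Q = 13.0.
With Q = [Ni²⁺]/[Cu²⁺] and the known concentrations, [Cu²⁺] in the denominator gives [Cu²⁺] = 0.0028 M.

0.0028 M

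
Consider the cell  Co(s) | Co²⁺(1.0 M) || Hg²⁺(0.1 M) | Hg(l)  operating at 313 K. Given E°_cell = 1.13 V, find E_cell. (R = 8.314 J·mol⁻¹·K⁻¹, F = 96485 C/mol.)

1.10 V

Balancing electrons gives n = 2; the reaction quotient is Q = [Co²⁺]/[Hg²⁺] = 10.0.
E = E° − (RT/nF) ln Q = 1.13 − (8.314×313)/(2×96485) × (2.303) = 1.130 − 0.031 = 1.099 V.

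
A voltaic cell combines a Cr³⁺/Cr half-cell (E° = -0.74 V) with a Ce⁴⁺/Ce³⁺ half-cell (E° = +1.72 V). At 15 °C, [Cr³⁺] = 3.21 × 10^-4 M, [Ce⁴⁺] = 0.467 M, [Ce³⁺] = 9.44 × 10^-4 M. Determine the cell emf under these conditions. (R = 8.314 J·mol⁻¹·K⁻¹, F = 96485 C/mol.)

2.68 V

The Ce⁴⁺/Ce³⁺ couple has the higher reduction potential and acts as the cathode, so E°_cell = +1.72 − (-0.74) = 2.46 V.
Balancing electrons gives n = 3; the reaction quotient is Q = [Cr³⁺]·[Ce³⁺]^3/[Ce⁴⁺]^3 = 2.65 × 10^-12.
E = E° − (RT/nF) ln Q = 2.46 − (8.314×288)/(3×96485) × (-26.656) = 2.460 + 0.221 = 2.681 V.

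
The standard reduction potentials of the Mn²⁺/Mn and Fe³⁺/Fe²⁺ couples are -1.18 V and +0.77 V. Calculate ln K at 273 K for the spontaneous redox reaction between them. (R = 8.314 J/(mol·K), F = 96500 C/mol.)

ln K = 165.8

E°_cell = +0.77 − (-1.18) = 1.95 V, with n = 2 electrons transferred.
At equilibrium E = 0, so the Nernst equation gives ln K = nFE°/RT = (2)(96500)(1.95)/((8.314)(273)) = 165.81.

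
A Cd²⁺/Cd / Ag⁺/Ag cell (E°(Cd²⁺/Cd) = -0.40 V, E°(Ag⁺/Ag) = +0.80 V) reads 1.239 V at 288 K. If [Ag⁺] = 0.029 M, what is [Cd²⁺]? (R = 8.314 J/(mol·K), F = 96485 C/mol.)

3.6 × 10^-5 M

From the Nernst equation, ln Q = nF(E° − E)/RT = 2×96485×(1.20 − 1.239)/(8.314×288) = -3.143, so Q = 0.0432.
With Q = [Cd²⁺]/[Ag⁺]^2 and the known concentrations, [Cd²⁺] in the numerator gives [Cd²⁺] = 3.6 × 10^-5 M.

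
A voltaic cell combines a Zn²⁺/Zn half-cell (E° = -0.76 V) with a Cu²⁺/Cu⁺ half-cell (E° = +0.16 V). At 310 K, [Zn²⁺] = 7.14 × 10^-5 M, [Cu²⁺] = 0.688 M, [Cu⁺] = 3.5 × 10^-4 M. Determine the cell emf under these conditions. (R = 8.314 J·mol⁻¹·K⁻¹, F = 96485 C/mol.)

1.25 V

The Cu²⁺/Cu⁺ couple has the higher reduction potential and acts as the cathode, so E°_cell = +0.16 − (-0.76) = 0.92 V.
Balancing electrons gives n = 2; the reaction quotient is Q = [Zn²⁺]·[Cu⁺]^2/[Cu²⁺]^2 = 1.85 × 10^-11.
E = E° − (RT/nF) ln Q = 0.92 − (8.314×310)/(2×96485) × (-24.714) = 0.920 + 0.330 = 1.250 V.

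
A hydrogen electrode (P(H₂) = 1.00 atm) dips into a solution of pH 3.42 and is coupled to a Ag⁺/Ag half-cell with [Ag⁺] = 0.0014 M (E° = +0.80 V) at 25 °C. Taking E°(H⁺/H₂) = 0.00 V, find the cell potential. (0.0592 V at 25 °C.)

0.83 V

The Ag⁺/Ag couple is the cathode, so E°_cell = 0.80 V; n = 2.
[H⁺] = 10^(−3.42) = 3.8 × 10^-4 M, and Q = [H⁺]^2 / ([Ag⁺]^2·P(H₂)) = 0.0737.
E = E° − (0.0592/2) log Q = 0.80 − (0.0592/2)(-1.132) = 0.834 V.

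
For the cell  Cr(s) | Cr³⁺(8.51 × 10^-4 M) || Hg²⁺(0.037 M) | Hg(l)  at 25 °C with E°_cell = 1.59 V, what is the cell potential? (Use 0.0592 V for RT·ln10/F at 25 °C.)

Balancing electrons gives n = 6; the reaction quotient is Q = [Cr³⁺]^2/[Hg²⁺]^3 = 0.0143.
At 25 °C, E = E° − (0.0592/n) log Q = 1.59 − (0.0592/6)(-1.845) = 1.590 + 0.018 = 1.608 V.

1.61 V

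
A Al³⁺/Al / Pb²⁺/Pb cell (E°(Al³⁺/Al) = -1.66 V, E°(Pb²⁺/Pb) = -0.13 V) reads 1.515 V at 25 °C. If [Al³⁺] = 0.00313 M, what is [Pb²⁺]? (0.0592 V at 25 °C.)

0.0067 M

From the Nernst equation, log Q = n(E° − E)/0.0592 = 6(1.53 − 1.515)/0.0592 = 1.520, so Q = 33.1.
With Q = [Al³⁺]^2/[Pb²⁺]^3 and the known concentrations, [Pb²⁺]^3 in the denominator gives [Pb²⁺] = 0.0067 M.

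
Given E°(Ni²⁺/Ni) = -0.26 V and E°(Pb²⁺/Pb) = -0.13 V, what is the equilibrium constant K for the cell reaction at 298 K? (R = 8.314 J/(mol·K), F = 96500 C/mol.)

E°_cell = -0.13 − (-0.26) = 0.13 V, with n = 2 electrons transferred.
At equilibrium E = 0, so the Nernst equation gives ln K = nFE°/RT = (2)(96500)(0.13)/((8.314)(298)) = 10.13.
K = e^10.13 = 2.5 × 10^4.

2.5 × 10^4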